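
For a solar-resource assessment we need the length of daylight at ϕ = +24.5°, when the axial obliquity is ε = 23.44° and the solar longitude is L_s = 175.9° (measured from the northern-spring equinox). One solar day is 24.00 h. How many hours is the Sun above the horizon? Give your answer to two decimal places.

Solar declination: sin δ = sin ε · sin L_s = sin 23.44° × sin 175.9° = 0.02844, so δ = +1.630°.
cos h₀ = −tan ϕ · tan δ = −tan(+24.5°) × tan(+1.630°) = -0.0130, so h₀ = 1.5838 rad = 90.74°.
Daylight = 2h₀/(2π) × 24.00 h = (1.5838/π) × 24.00 = 12.10 h.

12.10 h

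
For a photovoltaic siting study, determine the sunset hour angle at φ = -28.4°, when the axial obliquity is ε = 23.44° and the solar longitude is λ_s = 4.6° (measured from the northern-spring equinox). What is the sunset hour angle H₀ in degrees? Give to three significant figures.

H₀ = 89.0°

Solar declination: sin δ = sin ε · sin λ_s = sin 23.44° × sin 4.6° = 0.03190, so δ = +1.828°.
cos H₀ = −tan φ · tan δ = −tan(-28.4°) × tan(+1.828°) = 0.0173, so H₀ = 1.5535 rad = 89.01°.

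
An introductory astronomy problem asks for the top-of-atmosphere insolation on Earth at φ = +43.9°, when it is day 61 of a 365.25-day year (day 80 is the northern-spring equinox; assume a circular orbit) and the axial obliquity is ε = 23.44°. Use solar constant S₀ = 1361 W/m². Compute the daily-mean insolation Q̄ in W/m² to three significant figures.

Solar longitude: λ_s = 360° × (61 − 80)/365.25 = -18.727°, i.e. -18.727° + 360° = 341.273°.
sin δ = sin 23.44° × sin 341.273° = -0.12771, so δ = -7.337°.
cos H₀ = −tan(+43.9°) tan(-7.337°) = 0.1239, H₀ = 1.4466 rad.
Bracket: H₀ sin φ sin δ + cos φ cos δ sin H₀ = 1.4466×0.69340×-0.12771 + 0.72055×0.99181×0.99229 = -0.128102 + 0.709139 = 0.581037.
Q̄ = (S₀/π) × [bracket] = (1361/π) × 0.581037 = 251.7 W/m².

Q̄ ≈ 252 W/m²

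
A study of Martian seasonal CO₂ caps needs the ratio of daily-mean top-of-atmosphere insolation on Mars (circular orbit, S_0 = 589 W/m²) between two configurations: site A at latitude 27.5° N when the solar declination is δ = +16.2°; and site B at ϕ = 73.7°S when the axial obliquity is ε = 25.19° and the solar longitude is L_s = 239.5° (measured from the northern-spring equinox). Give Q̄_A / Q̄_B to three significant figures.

Q̄_A / Q̄_B ≈ 0.962

— Configuration A (ϕ=+27.5°):
cos h₀ = −tan(+27.5°) tan(+16.200°) = -0.1512, h₀ = 1.7226 rad.
Bracket: h₀ sin ϕ sin δ + cos ϕ cos δ sin h₀ = 1.7226×0.46175×0.27899 + 0.88701×0.96029×0.98850 = 0.221912 + 0.841991 = 1.063903.
Q̄ = (S_0/π) × [bracket] = (589/π) × 1.063903 = 199.47 W/m².
— Configuration B (ϕ=-73.7°):
Solar declination: sin δ = sin ε · sin L_s = sin 25.19° × sin 239.5° = -0.36673, so δ = -21.514°.
cos h₀ = −tan(-73.7°) tan(-21.514°) = -1.3480 ≤ −1 ⇒ polar day, h₀ = π.
Bracket: h₀ sin ϕ sin δ + cos ϕ cos δ sin h₀ = 3.1416×-0.95981×-0.36673 + 0.28067×0.93033×0.00000 = 1.105815 + 0.000000 = 1.105815.
Q̄ = (S_0/π) × [bracket] = (589/π) × 1.105815 = 207.32 W/m².
Ratio Q̄_A / Q̄_B = 199.47 / 207.32 = 0.9621.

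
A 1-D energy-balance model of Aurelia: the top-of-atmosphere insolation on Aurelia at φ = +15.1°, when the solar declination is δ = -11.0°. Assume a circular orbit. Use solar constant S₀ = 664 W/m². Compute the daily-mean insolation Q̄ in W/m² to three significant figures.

cos H₀ = −tan(+15.1°) tan(-11.000°) = 0.0524, H₀ = 1.5183 rad.
Bracket: H₀ sin φ sin δ + cos φ cos δ sin H₀ = 1.5183×0.26050×-0.19081 + 0.96547×0.98163×0.99862 = -0.075469 + 0.946426 = 0.870957.
Q̄ = (S₀/π) × [bracket] = (664/π) × 0.870957 = 184.1 W/m².

Q̄ ≈ 184 W/m²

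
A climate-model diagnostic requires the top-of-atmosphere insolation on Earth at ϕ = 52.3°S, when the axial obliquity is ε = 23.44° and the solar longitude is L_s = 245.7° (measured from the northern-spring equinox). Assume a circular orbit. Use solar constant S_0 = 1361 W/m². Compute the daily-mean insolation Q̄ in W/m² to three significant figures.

Solar declination: sin δ = sin ε · sin L_s = sin 23.44° × sin 245.7° = -0.36255, so δ = -21.257°.
cos h₀ = −tan(-52.3°) tan(-21.257°) = -0.5033, h₀ = 2.0982 rad.
Bracket: h₀ sin ϕ sin δ + cos ϕ cos δ sin h₀ = 2.0982×-0.79122×-0.36255 + 0.61153×0.93197×0.86410 = 0.601883 + 0.492474 = 1.094357.
Q̄ = (S_0/π) × [bracket] = (1361/π) × 1.094357 = 474.1 W/m².

Q̄ ≈ 474 W/m²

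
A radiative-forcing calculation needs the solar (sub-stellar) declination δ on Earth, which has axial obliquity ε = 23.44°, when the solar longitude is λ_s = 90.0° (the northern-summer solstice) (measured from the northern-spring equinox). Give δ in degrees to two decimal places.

sin δ = sin ε · sin λ_s = sin 23.44° × sin 90.0° = 0.397789.
δ = arcsin(0.397789) = +23.44°.

δ = +23.44°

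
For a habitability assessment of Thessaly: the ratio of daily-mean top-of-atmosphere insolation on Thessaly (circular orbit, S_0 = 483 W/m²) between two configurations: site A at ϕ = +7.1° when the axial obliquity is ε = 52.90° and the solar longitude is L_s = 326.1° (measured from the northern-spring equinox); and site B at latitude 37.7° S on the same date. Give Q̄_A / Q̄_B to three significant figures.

— Configuration A (ϕ=+7.1°):
Solar declination: sin δ = sin ε · sin L_s = sin 52.90° × sin 326.1° = -0.44485, so δ = -26.414°.
cos h₀ = −tan(+7.1°) tan(-26.414°) = 0.0619, h₀ = 1.5089 rad.
Bracket: h₀ sin ϕ sin δ + cos ϕ cos δ sin h₀ = 1.5089×0.12360×-0.44485 + 0.99233×0.89561×0.99808 = -0.082965 + 0.887034 = 0.804069.
Q̄ = (S_0/π) × [bracket] = (483/π) × 0.804069 = 123.62 W/m².
— Configuration B (ϕ=-37.7°):
cos h₀ = −tan(-37.7°) tan(-26.414°) = -0.3839, h₀ = 1.9648 rad.
Bracket: h₀ sin ϕ sin δ + cos ϕ cos δ sin h₀ = 1.9648×-0.61153×-0.44485 + 0.79122×0.89561×0.92338 = 0.534502 + 0.654330 = 1.188832.
Q̄ = (S_0/π) × [bracket] = (483/π) × 1.188832 = 182.78 W/m².
Ratio Q̄_A / Q̄_B = 123.62 / 182.78 = 0.6763.

Q̄_A / Q̄_B ≈ 0.676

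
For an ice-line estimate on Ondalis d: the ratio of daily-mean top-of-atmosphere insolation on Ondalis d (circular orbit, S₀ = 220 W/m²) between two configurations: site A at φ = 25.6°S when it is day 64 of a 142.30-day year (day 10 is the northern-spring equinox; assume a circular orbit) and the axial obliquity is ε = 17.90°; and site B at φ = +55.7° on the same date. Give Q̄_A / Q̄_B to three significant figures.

— Configuration A (φ=-25.6°):
Solar longitude: λ_s = 360° × (64 − 10)/142.30 = 136.613°.
sin δ = sin 17.90° × sin 136.613° = 0.21113, so δ = +12.189°.
cos H₀ = −tan(-25.6°) tan(+12.189°) = 0.1035, H₀ = 1.4671 rad.
Bracket: H₀ sin φ sin δ + cos φ cos δ sin H₀ = 1.4671×-0.43209×0.21113 + 0.90183×0.97746×0.99463 = -0.133839 + 0.876769 = 0.742930.
Q̄ = (S₀/π) × [bracket] = (220/π) × 0.742930 = 52.026 W/m².
— Configuration B (φ=+55.7°):
cos H₀ = −tan(+55.7°) tan(+12.189°) = -0.3166, H₀ = 1.8930 rad.
Bracket: H₀ sin φ sin δ + cos φ cos δ sin H₀ = 1.8930×0.82610×0.21113 + 0.56353×0.97746×0.94854 = 0.330167 + 0.522482 = 0.852649.
Q̄ = (S₀/π) × [bracket] = (220/π) × 0.852649 = 59.709 W/m².
Ratio Q̄_A / Q̄_B = 52.026 / 59.709 = 0.8713.

Q̄_A / Q̄_B ≈ 0.871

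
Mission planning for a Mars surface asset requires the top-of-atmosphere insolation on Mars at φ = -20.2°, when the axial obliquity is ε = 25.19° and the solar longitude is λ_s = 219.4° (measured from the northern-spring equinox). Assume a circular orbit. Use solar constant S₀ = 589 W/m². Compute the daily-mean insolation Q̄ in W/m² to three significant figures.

Solar declination: sin δ = sin ε · sin λ_s = sin 25.19° × sin 219.4° = -0.27015, so δ = -15.673°.
cos H₀ = −tan(-20.2°) tan(-15.673°) = -0.1032, H₀ = 1.6742 rad.
Bracket: H₀ sin φ sin δ + cos φ cos δ sin H₀ = 1.6742×-0.34530×-0.27015 + 0.93849×0.96282×0.99466 = 0.156174 + 0.898772 = 1.054946.
Q̄ = (S₀/π) × [bracket] = (589/π) × 1.054946 = 197.8 W/m².

Q̄ ≈ 198 W/m²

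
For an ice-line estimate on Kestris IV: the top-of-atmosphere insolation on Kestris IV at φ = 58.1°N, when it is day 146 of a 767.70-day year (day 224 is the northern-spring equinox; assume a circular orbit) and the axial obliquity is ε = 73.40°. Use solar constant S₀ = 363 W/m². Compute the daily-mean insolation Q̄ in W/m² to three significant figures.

Solar longitude: λ_s = 360° × (146 − 224)/767.70 = -36.577°, i.e. -36.577° + 360° = 323.423°.
sin δ = sin 73.40° × sin 323.423° = -0.57106, so δ = -34.824°.
cos H₀ = −tan(+58.1°) tan(-34.824°) = 1.1176 ≥ 1 ⇒ polar night, H₀ = 0 and Q̄ = 0.

Q̄ ≈ 0.00 W/m²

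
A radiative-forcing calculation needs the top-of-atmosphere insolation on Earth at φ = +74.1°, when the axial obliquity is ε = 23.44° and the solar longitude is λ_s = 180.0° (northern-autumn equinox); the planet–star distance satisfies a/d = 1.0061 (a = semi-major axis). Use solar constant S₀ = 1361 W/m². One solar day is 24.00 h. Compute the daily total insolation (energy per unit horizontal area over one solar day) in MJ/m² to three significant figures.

10.4 MJ/m²

Solar declination: sin δ = sin ε · sin λ_s = sin 23.44° × sin 180.0° = 0.00000, so δ = +0.000°.
cos H₀ = −tan(+74.1°) tan(+0.000°) = -0.0000, H₀ = 1.5708 rad.
Bracket: H₀ sin φ sin δ + cos φ cos δ sin H₀ = 1.5708×0.96174×0.00000 + 0.27396×1.00000×1.00000 = 0.000000 + 0.273960 = 0.273960.
Inverse-square distance factor (a/d)² = 1.0061² = 1.012237.
Q̄ = (S₀/π) × 1.012237 × [bracket] = (1361/π) × 1.012237 × 0.273960 = 120.14 W/m².
Daily total = Q̄ × 24.00 h × 3600 s/h = 120.14 × 24.00 × 3600 / 10⁶ = 10.38 MJ/m².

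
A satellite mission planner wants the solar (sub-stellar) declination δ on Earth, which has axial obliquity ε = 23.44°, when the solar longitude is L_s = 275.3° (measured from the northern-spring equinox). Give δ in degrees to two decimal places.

δ = -23.33°

sin δ = sin ε · sin L_s = sin 23.44° × sin 275.3° = -0.396088.
δ = arcsin(-0.396088) = -23.33°.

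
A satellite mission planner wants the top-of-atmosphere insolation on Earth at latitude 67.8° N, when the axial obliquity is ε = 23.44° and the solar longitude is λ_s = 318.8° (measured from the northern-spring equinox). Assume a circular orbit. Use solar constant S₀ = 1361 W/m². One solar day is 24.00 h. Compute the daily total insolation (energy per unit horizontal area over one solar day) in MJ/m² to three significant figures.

2.54 MJ/m²

Solar declination: sin δ = sin ε · sin λ_s = sin 23.44° × sin 318.8° = -0.26202, so δ = -15.190°.
cos H₀ = −tan(+67.8°) tan(-15.190°) = 0.6653, H₀ = 0.8429 rad.
Bracket: H₀ sin φ sin δ + cos φ cos δ sin H₀ = 0.8429×0.92587×-0.26202 + 0.37784×0.96506×0.74657 = -0.204485 + 0.272228 = 0.067743.
Q̄ = (S₀/π) × [bracket] = (1361/π) × 0.067743 = 29.348 W/m².
Daily total = Q̄ × 24.00 h × 3600 s/h = 29.348 × 24.00 × 3600 / 10⁶ = 2.536 MJ/m².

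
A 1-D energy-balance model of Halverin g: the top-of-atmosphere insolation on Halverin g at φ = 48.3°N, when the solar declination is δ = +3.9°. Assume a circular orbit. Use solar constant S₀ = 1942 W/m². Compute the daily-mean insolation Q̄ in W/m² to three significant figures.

cos H₀ = −tan(+48.3°) tan(+3.900°) = -0.0765, H₀ = 1.6474 rad.
Bracket: H₀ sin φ sin δ + cos φ cos δ sin H₀ = 1.6474×0.74664×0.06802 + 0.66523×0.99768×0.99707 = 0.083666 + 0.661742 = 0.745408.
Q̄ = (S₀/π) × [bracket] = (1942/π) × 0.745408 = 460.8 W/m².

Q̄ ≈ 461 W/m²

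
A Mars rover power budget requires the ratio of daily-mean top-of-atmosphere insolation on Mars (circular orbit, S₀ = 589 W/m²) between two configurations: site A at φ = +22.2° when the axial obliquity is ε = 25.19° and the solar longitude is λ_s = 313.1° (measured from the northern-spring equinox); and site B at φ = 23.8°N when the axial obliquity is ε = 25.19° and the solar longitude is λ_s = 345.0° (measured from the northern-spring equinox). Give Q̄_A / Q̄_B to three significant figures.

Q̄_A / Q̄_B ≈ 0.837

— Configuration A (φ=+22.2°):
Solar declination: sin δ = sin ε · sin λ_s = sin 25.19° × sin 313.1° = -0.31077, so δ = -18.106°.
cos H₀ = −tan(+22.2°) tan(-18.106°) = 0.1334, H₀ = 1.4370 rad.
Bracket: H₀ sin φ sin δ + cos φ cos δ sin H₀ = 1.4370×0.37784×-0.31077 + 0.92587×0.95048×0.99106 = -0.168734 + 0.872154 = 0.703420.
Q̄ = (S₀/π) × [bracket] = (589/π) × 0.703420 = 131.88 W/m².
— Configuration B (φ=+23.8°):
Solar declination: sin δ = sin ε · sin λ_s = sin 25.19° × sin 345.0° = -0.11016, so δ = -6.324°.
cos H₀ = −tan(+23.8°) tan(-6.324°) = 0.0489, H₀ = 1.5219 rad.
Bracket: H₀ sin φ sin δ + cos φ cos δ sin H₀ = 1.5219×0.40355×-0.11016 + 0.91496×0.99391×0.99880 = -0.067656 + 0.908297 = 0.840641.
Q̄ = (S₀/π) × [bracket] = (589/π) × 0.840641 = 157.61 W/m².
Ratio Q̄_A / Q̄_B = 131.88 / 157.61 = 0.8367.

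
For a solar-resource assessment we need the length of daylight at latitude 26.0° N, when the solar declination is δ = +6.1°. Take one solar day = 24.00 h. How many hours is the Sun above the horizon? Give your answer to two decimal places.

cos h₀ = −tan ϕ · tan δ = −tan(+26.0°) × tan(+6.100°) = -0.0521, so h₀ = 1.6229 rad = 92.99°.
Daylight = 2h₀/(2π) × 24.00 h = (1.6229/π) × 24.00 = 12.40 h.

12.40 h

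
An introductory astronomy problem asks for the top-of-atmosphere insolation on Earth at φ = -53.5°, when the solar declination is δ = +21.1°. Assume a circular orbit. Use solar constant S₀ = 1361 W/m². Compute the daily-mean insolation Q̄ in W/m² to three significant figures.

Q̄ ≈ 77.0 W/m²

cos H₀ = −tan(-53.5°) tan(+21.100°) = 0.5215, H₀ = 1.0222 rad.
Bracket: H₀ sin φ sin δ + cos φ cos δ sin H₀ = 1.0222×-0.80386×0.36000 + 0.59482×0.93295×0.85327 = -0.295814 + 0.473511 = 0.177697.
Q̄ = (S₀/π) × [bracket] = (1361/π) × 0.177697 = 76.98 W/m².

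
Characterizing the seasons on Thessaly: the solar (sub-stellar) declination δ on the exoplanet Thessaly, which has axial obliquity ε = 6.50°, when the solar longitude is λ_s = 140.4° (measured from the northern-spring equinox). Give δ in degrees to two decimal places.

δ = +4.14°

sin δ = sin ε · sin λ_s = sin 6.50° × sin 140.4° = 0.072158.
δ = arcsin(0.072158) = +4.14°.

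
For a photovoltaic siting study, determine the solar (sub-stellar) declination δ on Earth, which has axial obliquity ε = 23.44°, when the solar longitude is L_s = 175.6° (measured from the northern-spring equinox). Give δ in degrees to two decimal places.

δ = +1.75°

sin δ = sin ε · sin L_s = sin 23.44° × sin 175.6° = 0.030518.
δ = arcsin(0.030518) = +1.75°.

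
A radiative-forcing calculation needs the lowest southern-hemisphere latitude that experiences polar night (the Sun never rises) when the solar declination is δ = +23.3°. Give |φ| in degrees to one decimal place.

|φ| = 66.7°

Polar night requires cos H₀ = −tan φ tan δ ≥ 1, i.e. tan φ tan δ ≤ −1.
The boundary is |tan φ| · |tan δ| = 1, so |φ| = 90° − |δ| = 90° − 23.3° = 66.7° in the southern hemisphere.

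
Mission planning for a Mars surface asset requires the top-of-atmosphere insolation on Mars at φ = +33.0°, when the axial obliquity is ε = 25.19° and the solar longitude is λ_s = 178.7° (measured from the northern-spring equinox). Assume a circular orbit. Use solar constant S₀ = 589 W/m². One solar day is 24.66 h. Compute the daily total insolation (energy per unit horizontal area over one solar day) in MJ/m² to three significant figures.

Solar declination: sin δ = sin ε · sin λ_s = sin 25.19° × sin 178.7° = 0.00966, so δ = +0.553°.
cos H₀ = −tan(+33.0°) tan(+0.553°) = -0.0063, H₀ = 1.5771 rad.
Bracket: H₀ sin φ sin δ + cos φ cos δ sin H₀ = 1.5771×0.54464×0.00966 + 0.83867×0.99995×0.99998 = 0.008297 + 0.838611 = 0.846908.
Q̄ = (S₀/π) × [bracket] = (589/π) × 0.846908 = 158.78 W/m².
Daily total = Q̄ × 24.66 h × 3600 s/h = 158.78 × 24.66 × 3600 / 10⁶ = 14.10 MJ/m².

14.1 MJ/m²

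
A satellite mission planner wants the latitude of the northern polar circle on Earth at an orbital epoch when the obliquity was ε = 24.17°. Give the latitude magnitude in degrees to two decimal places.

65.83°

The polar circle is the lowest latitude that experiences at least one full rotation of continuous daylight at the northern-summer solstice; it lies at |φ| = 90° − ε = 90° − 24.17° = 65.83°.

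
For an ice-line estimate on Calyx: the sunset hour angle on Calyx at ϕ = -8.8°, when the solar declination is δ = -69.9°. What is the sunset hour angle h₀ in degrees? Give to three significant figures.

h₀ = 115°

cos h₀ = −tan ϕ · tan δ = −tan(-8.8°) × tan(-69.900°) = -0.4230, so h₀ = 2.0076 rad = 115.03°.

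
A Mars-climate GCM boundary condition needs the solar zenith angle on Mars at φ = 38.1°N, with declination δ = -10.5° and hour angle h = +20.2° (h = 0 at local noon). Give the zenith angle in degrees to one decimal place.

cos θ_z = sin φ sin δ + cos φ cos δ cos h = -0.112446 + 0.726166 = 0.613720.
θ_z = arccos(0.613720) = 52.1°.

θ_z = 52.1°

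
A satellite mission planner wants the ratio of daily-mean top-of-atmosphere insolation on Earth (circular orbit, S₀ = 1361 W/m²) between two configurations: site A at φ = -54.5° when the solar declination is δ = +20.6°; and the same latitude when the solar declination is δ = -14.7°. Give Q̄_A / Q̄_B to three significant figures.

Q̄_A / Q̄_B ≈ 0.185

— Configuration A (φ=-54.5°):
cos H₀ = −tan(-54.5°) tan(+20.600°) = 0.5270, H₀ = 1.0158 rad.
Bracket: H₀ sin φ sin δ + cos φ cos δ sin H₀ = 1.0158×-0.81412×0.35184 + 0.58070×0.93606×0.84989 = -0.290966 + 0.461975 = 0.171009.
Q̄ = (S₀/π) × [bracket] = (1361/π) × 0.171009 = 74.084 W/m².
— Configuration B (φ=-54.5°):
cos H₀ = −tan(-54.5°) tan(-14.700°) = -0.3678, H₀ = 1.9474 rad.
Bracket: H₀ sin φ sin δ + cos φ cos δ sin H₀ = 1.9474×-0.81412×-0.25376 + 0.58070×0.96727×0.92991 = 0.402315 + 0.522325 = 0.924640.
Q̄ = (S₀/π) × [bracket] = (1361/π) × 0.924640 = 400.57 W/m².
Ratio Q̄_A / Q̄_B = 74.084 / 400.57 = 0.1849.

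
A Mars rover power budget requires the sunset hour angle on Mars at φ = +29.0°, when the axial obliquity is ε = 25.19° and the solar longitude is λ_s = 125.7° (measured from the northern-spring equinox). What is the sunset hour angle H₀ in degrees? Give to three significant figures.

H₀ = 102°

Solar declination: sin δ = sin ε · sin λ_s = sin 25.19° × sin 125.7° = 0.34564, so δ = +20.221°.
cos H₀ = −tan φ · tan δ = −tan(+29.0°) × tan(+20.221°) = -0.2042, so H₀ = 1.7764 rad = 101.78°.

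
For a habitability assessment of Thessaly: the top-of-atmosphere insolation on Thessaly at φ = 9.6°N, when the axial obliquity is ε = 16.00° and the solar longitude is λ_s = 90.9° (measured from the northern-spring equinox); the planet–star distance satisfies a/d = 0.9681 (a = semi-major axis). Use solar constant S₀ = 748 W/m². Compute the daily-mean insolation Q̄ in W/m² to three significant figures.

Solar declination: sin δ = sin ε · sin λ_s = sin 16.00° × sin 90.9° = 0.27560, so δ = +15.998°.
cos H₀ = −tan(+9.6°) tan(+15.998°) = -0.0485, H₀ = 1.6193 rad.
Bracket: H₀ sin φ sin δ + cos φ cos δ sin H₀ = 1.6193×0.16677×0.27560 + 0.98600×0.96127×0.99882 = 0.074426 + 0.946694 = 1.021120.
Inverse-square distance factor (a/d)² = 0.9681² = 0.937218.
Q̄ = (S₀/π) × 0.937218 × [bracket] = (748/π) × 0.937218 × 1.021120 = 227.9 W/m².

Q̄ ≈ 228 W/m²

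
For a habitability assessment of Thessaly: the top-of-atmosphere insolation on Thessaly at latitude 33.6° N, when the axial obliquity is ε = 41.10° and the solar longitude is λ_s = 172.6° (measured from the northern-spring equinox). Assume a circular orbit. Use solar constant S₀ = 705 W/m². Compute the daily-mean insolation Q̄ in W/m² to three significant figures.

Solar declination: sin δ = sin ε · sin λ_s = sin 41.10° × sin 172.6° = 0.08467, so δ = +4.857°.
cos H₀ = −tan(+33.6°) tan(+4.857°) = -0.0565, H₀ = 1.6273 rad.
Bracket: H₀ sin φ sin δ + cos φ cos δ sin H₀ = 1.6273×0.55339×0.08467 + 0.83292×0.99641×0.99841 = 0.076248 + 0.828610 = 0.904858.
Q̄ = (S₀/π) × [bracket] = (705/π) × 0.904858 = 203.1 W/m².

Q̄ ≈ 203 W/m²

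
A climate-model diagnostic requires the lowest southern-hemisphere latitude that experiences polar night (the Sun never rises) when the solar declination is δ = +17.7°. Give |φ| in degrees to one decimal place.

Polar night requires cos H₀ = −tan φ tan δ ≥ 1, i.e. tan φ tan δ ≤ −1.
The boundary is |tan φ| · |tan δ| = 1, so |φ| = 90° − |δ| = 90° − 17.7° = 72.3° in the southern hemisphere.

|φ| = 72.3°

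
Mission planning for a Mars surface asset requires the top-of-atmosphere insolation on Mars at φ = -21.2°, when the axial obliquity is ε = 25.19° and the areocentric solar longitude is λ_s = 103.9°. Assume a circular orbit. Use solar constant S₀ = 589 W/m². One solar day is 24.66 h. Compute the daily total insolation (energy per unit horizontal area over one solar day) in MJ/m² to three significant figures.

10.4 MJ/m²

sin δ = sin 25.19° × sin 103.9° = 0.41316, so δ = +24.403°.
cos H₀ = −tan(-21.2°) tan(+24.403°) = 0.1760, H₀ = 1.3939 rad.
Bracket: H₀ sin φ sin δ + cos φ cos δ sin H₀ = 1.3939×-0.36162×0.41316 + 0.93232×0.91066×0.98439 = -0.208258 + 0.835773 = 0.627515.
Q̄ = (S₀/π) × [bracket] = (589/π) × 0.627515 = 117.65 W/m².
Daily total = Q̄ × 24.66 h × 3600 s/h = 117.65 × 24.66 × 3600 / 10⁶ = 10.44 MJ/m².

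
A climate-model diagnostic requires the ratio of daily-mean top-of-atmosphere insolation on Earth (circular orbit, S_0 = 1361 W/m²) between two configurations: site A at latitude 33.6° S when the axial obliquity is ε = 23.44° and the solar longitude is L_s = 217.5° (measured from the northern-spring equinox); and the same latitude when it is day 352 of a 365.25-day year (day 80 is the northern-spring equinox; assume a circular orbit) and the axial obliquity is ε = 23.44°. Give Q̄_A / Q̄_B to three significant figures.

— Configuration A (ϕ=-33.6°):
Solar declination: sin δ = sin ε · sin L_s = sin 23.44° × sin 217.5° = -0.24216, so δ = -14.014°.
cos h₀ = −tan(-33.6°) tan(-14.014°) = -0.1658, h₀ = 1.7374 rad.
Bracket: h₀ sin ϕ sin δ + cos ϕ cos δ sin h₀ = 1.7374×-0.55339×-0.24216 + 0.83292×0.97024×0.98616 = 0.232827 + 0.796948 = 1.029775.
Q̄ = (S_0/π) × [bracket] = (1361/π) × 1.029775 = 446.12 W/m².
— Configuration B (ϕ=-33.6°):
Solar longitude: L_s = 360° × (352 − 80)/365.25 = 268.090°.
sin δ = sin 23.44° × sin 268.090° = -0.39757, so δ = -23.426°.
cos h₀ = −tan(-33.6°) tan(-23.426°) = -0.2879, h₀ = 1.8628 rad.
Bracket: h₀ sin ϕ sin δ + cos ϕ cos δ sin h₀ = 1.8628×-0.55339×-0.39757 + 0.83292×0.91757×0.95767 = 0.409837 + 0.731911 = 1.141748.
Q̄ = (S_0/π) × [bracket] = (1361/π) × 1.141748 = 494.63 W/m².
Ratio Q̄_A / Q̄_B = 446.12 / 494.63 = 0.9019.

Q̄_A / Q̄_B ≈ 0.902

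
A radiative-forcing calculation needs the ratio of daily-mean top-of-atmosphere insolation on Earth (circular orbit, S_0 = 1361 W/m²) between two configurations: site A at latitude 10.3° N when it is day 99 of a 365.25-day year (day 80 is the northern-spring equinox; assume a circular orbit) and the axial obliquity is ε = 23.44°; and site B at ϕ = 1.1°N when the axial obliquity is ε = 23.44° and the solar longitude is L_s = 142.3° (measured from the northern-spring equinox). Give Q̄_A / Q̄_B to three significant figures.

Q̄_A / Q̄_B ≈ 1.04

— Configuration A (ϕ=+10.3°):
Solar longitude: L_s = 360° × (99 − 80)/365.25 = 18.727°.
sin δ = sin 23.44° × sin 18.727° = 0.12771, so δ = +7.337°.
cos h₀ = −tan(+10.3°) tan(+7.337°) = -0.0234, h₀ = 1.5942 rad.
Bracket: h₀ sin ϕ sin δ + cos ϕ cos δ sin h₀ = 1.5942×0.17880×0.12771 + 0.98389×0.99181×0.99973 = 0.036403 + 0.975568 = 1.011971.
Q̄ = (S_0/π) × [bracket] = (1361/π) × 1.011971 = 438.41 W/m².
— Configuration B (ϕ=+1.1°):
Solar declination: sin δ = sin ε · sin L_s = sin 23.44° × sin 142.3° = 0.24326, so δ = +14.079°.
cos h₀ = −tan(+1.1°) tan(+14.079°) = -0.0048, h₀ = 1.5756 rad.
Bracket: h₀ sin ϕ sin δ + cos ϕ cos δ sin h₀ = 1.5756×0.01920×0.24326 + 0.99982×0.96996×0.99999 = 0.007359 + 0.969776 = 0.977135.
Q̄ = (S_0/π) × [bracket] = (1361/π) × 0.977135 = 423.31 W/m².
Ratio Q̄_A / Q̄_B = 438.41 / 423.31 = 1.036.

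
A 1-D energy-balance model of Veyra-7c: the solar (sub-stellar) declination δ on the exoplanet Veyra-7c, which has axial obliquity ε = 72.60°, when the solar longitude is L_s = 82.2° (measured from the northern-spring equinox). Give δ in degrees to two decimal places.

sin δ = sin ε · sin L_s = sin 72.60° × sin 82.2° = 0.945412.
δ = arcsin(0.945412) = +70.98°.

δ = +70.98°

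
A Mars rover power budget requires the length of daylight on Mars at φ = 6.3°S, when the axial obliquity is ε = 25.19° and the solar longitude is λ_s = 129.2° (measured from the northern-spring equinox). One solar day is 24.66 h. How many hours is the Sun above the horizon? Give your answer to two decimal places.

12.03 h

Solar declination: sin δ = sin ε · sin λ_s = sin 25.19° × sin 129.2° = 0.32983, so δ = +19.259°.
cos H₀ = −tan φ · tan δ = −tan(-6.3°) × tan(+19.259°) = 0.0386, so H₀ = 1.5322 rad = 87.79°.
Daylight = 2H₀/(2π) × 24.66 h = (1.5322/π) × 24.66 = 12.03 h.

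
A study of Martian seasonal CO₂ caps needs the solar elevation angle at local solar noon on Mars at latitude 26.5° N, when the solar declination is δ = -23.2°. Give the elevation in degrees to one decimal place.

40.3°

At local noon the hour angle is zero, so the zenith angle equals |ϕ − δ| = |+26.5° − (-23.200°)| = 49.700°.
Elevation = 90° − 49.700° = 40.3°.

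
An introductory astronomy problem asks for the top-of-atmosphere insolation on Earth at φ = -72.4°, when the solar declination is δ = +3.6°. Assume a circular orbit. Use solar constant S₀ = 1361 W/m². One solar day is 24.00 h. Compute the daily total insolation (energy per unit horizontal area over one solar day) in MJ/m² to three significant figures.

8.00 MJ/m²

cos H₀ = −tan(-72.4°) tan(+3.600°) = 0.1983, H₀ = 1.3711 rad.
Bracket: H₀ sin φ sin δ + cos φ cos δ sin H₀ = 1.3711×-0.95319×0.06279 + 0.30237×0.99803×0.98013 = -0.082061 + 0.295778 = 0.213717.
Q̄ = (S₀/π) × [bracket] = (1361/π) × 0.213717 = 92.586 W/m².
Daily total = Q̄ × 24.00 h × 3600 s/h = 92.586 × 24.00 × 3600 / 10⁶ = 7.999 MJ/m².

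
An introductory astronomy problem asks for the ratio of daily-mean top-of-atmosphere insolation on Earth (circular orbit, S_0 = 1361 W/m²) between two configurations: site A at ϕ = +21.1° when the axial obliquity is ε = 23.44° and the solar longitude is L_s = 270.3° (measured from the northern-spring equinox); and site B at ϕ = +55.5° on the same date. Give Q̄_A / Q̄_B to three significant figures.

Q̄_A / Q̄_B ≈ 5.74

— Configuration A (ϕ=+21.1°):
Solar declination: sin δ = sin ε · sin L_s = sin 23.44° × sin 270.3° = -0.39778, so δ = -23.440°.
cos h₀ = −tan(+21.1°) tan(-23.440°) = 0.1673, h₀ = 1.4027 rad.
Bracket: h₀ sin ϕ sin δ + cos ϕ cos δ sin h₀ = 1.4027×0.36000×-0.39778 + 0.93295×0.91748×0.98591 = -0.200868 + 0.843902 = 0.643034.
Q̄ = (S_0/π) × [bracket] = (1361/π) × 0.643034 = 278.58 W/m².
— Configuration B (ϕ=+55.5°):
cos h₀ = −tan(+55.5°) tan(-23.440°) = 0.6308, h₀ = 0.8882 rad.
Bracket: h₀ sin ϕ sin δ + cos ϕ cos δ sin h₀ = 0.8882×0.82413×-0.39778 + 0.56641×0.91748×0.77592 = -0.291172 + 0.403222 = 0.112050.
Q̄ = (S_0/π) × [bracket] = (1361/π) × 0.112050 = 48.542 W/m².
Ratio Q̄_A / Q̄_B = 278.58 / 48.542 = 5.739.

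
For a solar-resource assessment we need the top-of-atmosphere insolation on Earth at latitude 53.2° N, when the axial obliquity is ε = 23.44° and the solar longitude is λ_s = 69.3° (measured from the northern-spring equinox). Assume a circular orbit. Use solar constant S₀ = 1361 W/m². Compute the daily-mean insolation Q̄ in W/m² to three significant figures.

Solar declination: sin δ = sin ε · sin λ_s = sin 23.44° × sin 69.3° = 0.37211, so δ = +21.846°.
cos H₀ = −tan(+53.2°) tan(+21.846°) = -0.5359, H₀ = 2.1364 rad.
Bracket: H₀ sin φ sin δ + cos φ cos δ sin H₀ = 2.1364×0.80073×0.37211 + 0.59902×0.92819×0.84429 = 0.636561 + 0.469429 = 1.105990.
Q̄ = (S₀/π) × [bracket] = (1361/π) × 1.105990 = 479.1 W/m².

Q̄ ≈ 479 W/m²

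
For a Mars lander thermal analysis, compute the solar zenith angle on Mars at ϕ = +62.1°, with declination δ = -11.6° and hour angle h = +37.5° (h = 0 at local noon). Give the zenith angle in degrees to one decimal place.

θ_z = 79.3°

cos θ_z = sin ϕ sin δ + cos ϕ cos δ cos h = -0.177706 + 0.363651 = 0.185945.
θ_z = arccos(0.185945) = 79.3°.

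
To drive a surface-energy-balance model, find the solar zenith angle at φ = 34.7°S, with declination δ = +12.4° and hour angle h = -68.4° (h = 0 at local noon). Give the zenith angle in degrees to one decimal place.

cos θ_z = sin φ sin δ + cos φ cos δ cos h = -0.122244 + 0.295591 = 0.173347.
θ_z = arccos(0.173347) = 80.0°.

θ_z = 80.0°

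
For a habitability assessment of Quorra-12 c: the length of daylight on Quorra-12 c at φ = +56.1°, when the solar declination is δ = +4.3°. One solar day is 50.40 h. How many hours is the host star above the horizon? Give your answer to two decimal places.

27.00 h

cos H₀ = −tan φ · tan δ = −tan(+56.1°) × tan(+4.300°) = -0.1119, so H₀ = 1.6829 rad = 96.42°.
Daylight = 2H₀/(2π) × 50.40 h = (1.6829/π) × 50.40 = 27.00 h.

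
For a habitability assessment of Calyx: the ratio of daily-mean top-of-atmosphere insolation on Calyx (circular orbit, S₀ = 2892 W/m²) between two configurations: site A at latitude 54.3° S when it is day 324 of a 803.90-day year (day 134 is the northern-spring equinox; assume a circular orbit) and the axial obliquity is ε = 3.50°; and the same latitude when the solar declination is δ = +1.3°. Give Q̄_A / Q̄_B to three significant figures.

— Configuration A (φ=-54.3°):
Solar longitude: λ_s = 360° × (324 − 134)/803.90 = 85.085°.
sin δ = sin 3.50° × sin 85.085° = 0.06082, so δ = +3.487°.
cos H₀ = −tan(-54.3°) tan(+3.487°) = 0.0848, H₀ = 1.4859 rad.
Bracket: H₀ sin φ sin δ + cos φ cos δ sin H₀ = 1.4859×-0.81208×0.06082 + 0.58354×0.99815×0.99640 = -0.073390 + 0.580364 = 0.506974.
Q̄ = (S₀/π) × [bracket] = (2892/π) × 0.506974 = 466.70 W/m².
— Configuration B (φ=-54.3°):
cos H₀ = −tan(-54.3°) tan(+1.300°) = 0.0316, H₀ = 1.5392 rad.
Bracket: H₀ sin φ sin δ + cos φ cos δ sin H₀ = 1.5392×-0.81208×0.02269 + 0.58354×0.99974×0.99950 = -0.028361 + 0.583097 = 0.554736.
Q̄ = (S₀/π) × [bracket] = (2892/π) × 0.554736 = 510.66 W/m².
Ratio Q̄_A / Q̄_B = 466.70 / 510.66 = 0.9139.

Q̄_A / Q̄_B ≈ 0.914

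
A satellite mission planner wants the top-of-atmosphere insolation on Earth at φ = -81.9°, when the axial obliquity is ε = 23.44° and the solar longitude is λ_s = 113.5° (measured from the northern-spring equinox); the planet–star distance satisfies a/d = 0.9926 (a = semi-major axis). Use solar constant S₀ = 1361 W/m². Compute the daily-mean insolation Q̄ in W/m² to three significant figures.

Q̄ ≈ 0.00 W/m²

Solar declination: sin δ = sin ε · sin λ_s = sin 23.44° × sin 113.5° = 0.36480, so δ = +21.395°.
cos H₀ = −tan(-81.9°) tan(+21.395°) = 2.7529 ≥ 1 ⇒ polar night, H₀ = 0 and Q̄ = 0.
Inverse-square distance factor (a/d)² = 0.9926² = 0.985255.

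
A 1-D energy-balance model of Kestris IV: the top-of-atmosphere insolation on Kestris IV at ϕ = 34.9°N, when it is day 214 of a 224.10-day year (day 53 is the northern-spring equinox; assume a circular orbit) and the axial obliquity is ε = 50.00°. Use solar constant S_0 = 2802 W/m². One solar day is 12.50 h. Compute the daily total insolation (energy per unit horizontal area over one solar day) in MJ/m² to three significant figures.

1.94 MJ/m²

Solar longitude: L_s = 360° × (214 − 53)/224.10 = 258.635°.
sin δ = sin 50.00° × sin 258.635° = -0.75102, so δ = -48.679°.
cos h₀ = −tan(+34.9°) tan(-48.679°) = 0.7935, h₀ = 0.6543 rad.
Bracket: h₀ sin ϕ sin δ + cos ϕ cos δ sin h₀ = 0.6543×0.57215×-0.75102 + 0.82015×0.66028×0.60859 = -0.281150 + 0.329569 = 0.048419.
Q̄ = (S_0/π) × [bracket] = (2802/π) × 0.048419 = 43.185 W/m².
Daily total = Q̄ × 12.50 h × 3600 s/h = 43.185 × 12.50 × 3600 / 10⁶ = 1.943 MJ/m².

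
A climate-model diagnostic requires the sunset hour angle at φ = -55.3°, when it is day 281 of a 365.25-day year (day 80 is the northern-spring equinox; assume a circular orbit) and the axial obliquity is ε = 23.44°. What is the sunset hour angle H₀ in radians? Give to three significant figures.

Solar longitude: λ_s = 360° × (281 − 80)/365.25 = 198.111°.
sin δ = sin 23.44° × sin 198.111° = -0.12366, so δ = -7.103°.
cos H₀ = −tan φ · tan δ = −tan(-55.3°) × tan(-7.103°) = -0.1800, so H₀ = 1.7517 rad = 100.37°.

H₀ = 1.75 rad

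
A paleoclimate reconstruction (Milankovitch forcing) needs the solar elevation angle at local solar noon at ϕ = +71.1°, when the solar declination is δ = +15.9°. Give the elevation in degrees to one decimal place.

At local noon the hour angle is zero, so the zenith angle equals |ϕ − δ| = |+71.1° − (+15.900°)| = 55.200°.
Elevation = 90° − 55.200° = 34.8°.

34.8°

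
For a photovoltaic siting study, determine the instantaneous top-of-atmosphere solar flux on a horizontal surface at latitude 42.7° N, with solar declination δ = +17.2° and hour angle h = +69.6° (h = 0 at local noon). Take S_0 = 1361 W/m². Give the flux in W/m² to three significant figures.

606 W/m²

cos θ_z = sin ϕ sin δ + cos ϕ cos δ cos h = 0.200537 + 0.244714 = 0.445251.
Flux = S_0 · cos θ_z = 1361 × 0.445251 = 606.0 W/m².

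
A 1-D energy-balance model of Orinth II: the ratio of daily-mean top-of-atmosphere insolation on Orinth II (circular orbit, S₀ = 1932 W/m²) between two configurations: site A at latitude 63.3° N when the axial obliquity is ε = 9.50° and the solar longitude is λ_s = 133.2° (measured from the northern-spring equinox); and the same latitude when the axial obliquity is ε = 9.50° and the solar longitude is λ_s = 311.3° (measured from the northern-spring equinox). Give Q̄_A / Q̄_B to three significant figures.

— Configuration A (φ=+63.3°):
Solar declination: sin δ = sin ε · sin λ_s = sin 9.50° × sin 133.2° = 0.12031, so δ = +6.910°.
cos H₀ = −tan(+63.3°) tan(+6.910°) = -0.2410, H₀ = 1.8142 rad.
Bracket: H₀ sin φ sin δ + cos φ cos δ sin H₀ = 1.8142×0.89337×0.12031 + 0.44932×0.99274×0.97053 = 0.194993 + 0.432913 = 0.627906.
Q̄ = (S₀/π) × [bracket] = (1932/π) × 0.627906 = 386.15 W/m².
— Configuration B (φ=+63.3°):
Solar declination: sin δ = sin ε · sin λ_s = sin 9.50° × sin 311.3° = -0.12399, so δ = -7.123°.
cos H₀ = −tan(+63.3°) tan(-7.123°) = 0.2485, H₀ = 1.3197 rad.
Bracket: H₀ sin φ sin δ + cos φ cos δ sin H₀ = 1.3197×0.89337×-0.12399 + 0.44932×0.99228×0.96864 = -0.146182 + 0.431869 = 0.285687.
Q̄ = (S₀/π) × [bracket] = (1932/π) × 0.285687 = 175.69 W/m².
Ratio Q̄_A / Q̄_B = 386.15 / 175.69 = 2.198.

Q̄_A / Q̄_B ≈ 2.20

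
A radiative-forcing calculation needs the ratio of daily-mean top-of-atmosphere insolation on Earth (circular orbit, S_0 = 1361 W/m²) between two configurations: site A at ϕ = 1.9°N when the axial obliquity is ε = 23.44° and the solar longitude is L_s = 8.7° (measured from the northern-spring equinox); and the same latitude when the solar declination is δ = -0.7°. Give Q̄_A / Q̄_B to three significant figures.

— Configuration A (ϕ=+1.9°):
Solar declination: sin δ = sin ε · sin L_s = sin 23.44° × sin 8.7° = 0.06017, so δ = +3.450°.
cos h₀ = −tan(+1.9°) tan(+3.450°) = -0.0020, h₀ = 1.5728 rad.
Bracket: h₀ sin ϕ sin δ + cos ϕ cos δ sin h₀ = 1.5728×0.03316×0.06017 + 0.99945×0.99819×1.00000 = 0.003138 + 0.997641 = 1.000779.
Q̄ = (S_0/π) × [bracket] = (1361/π) × 1.000779 = 433.56 W/m².
— Configuration B (ϕ=+1.9°):
cos h₀ = −tan(+1.9°) tan(-0.700°) = 0.0004, h₀ = 1.5704 rad.
Bracket: h₀ sin ϕ sin δ + cos ϕ cos δ sin h₀ = 1.5704×0.03316×-0.01222 + 0.99945×0.99993×1.00000 = -0.000636 + 0.999380 = 0.998744.
Q̄ = (S_0/π) × [bracket] = (1361/π) × 0.998744 = 432.68 W/m².
Ratio Q̄_A / Q̄_B = 433.56 / 432.68 = 1.002.

Q̄_A / Q̄_B ≈ 1.00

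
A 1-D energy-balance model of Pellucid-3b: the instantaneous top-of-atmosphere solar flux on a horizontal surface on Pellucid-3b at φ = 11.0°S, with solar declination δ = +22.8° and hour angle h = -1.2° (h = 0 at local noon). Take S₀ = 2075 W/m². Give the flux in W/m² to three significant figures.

cos θ_z = sin φ sin δ + cos φ cos δ cos h = -0.073941 + 0.904727 = 0.830786.
Flux = S₀ · cos θ_z = 2075 × 0.830786 = 1724 W/m².

1.72e+03 W/m²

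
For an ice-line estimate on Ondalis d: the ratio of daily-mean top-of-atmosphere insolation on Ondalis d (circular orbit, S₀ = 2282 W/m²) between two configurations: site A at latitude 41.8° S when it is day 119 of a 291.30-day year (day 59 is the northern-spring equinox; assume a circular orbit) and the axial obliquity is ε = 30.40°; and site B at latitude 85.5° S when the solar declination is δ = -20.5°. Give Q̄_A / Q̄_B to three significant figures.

Q̄_A / Q̄_B ≈ 0.204

— Configuration A (φ=-41.8°):
Solar longitude: λ_s = 360° × (119 − 59)/291.30 = 74.150°.
sin δ = sin 30.40° × sin 74.150° = 0.48680, so δ = +29.130°.
cos H₀ = −tan(-41.8°) tan(+29.130°) = 0.4983, H₀ = 1.0492 rad.
Bracket: H₀ sin φ sin δ + cos φ cos δ sin H₀ = 1.0492×-0.66653×0.48680 + 0.74548×0.87352×0.86702 = -0.340431 + 0.564596 = 0.224165.
Q̄ = (S₀/π) × [bracket] = (2282/π) × 0.224165 = 162.83 W/m².
— Configuration B (φ=-85.5°):
cos H₀ = −tan(-85.5°) tan(-20.500°) = -4.7507 ≤ −1 ⇒ polar day, H₀ = π.
Bracket: H₀ sin φ sin δ + cos φ cos δ sin H₀ = 3.1416×-0.99692×-0.35021 + 0.07846×0.93667×0.00000 = 1.096831 + 0.000000 = 1.096831.
Q̄ = (S₀/π) × [bracket] = (2282/π) × 1.096831 = 796.72 W/m².
Ratio Q̄_A / Q̄_B = 162.83 / 796.72 = 0.2044.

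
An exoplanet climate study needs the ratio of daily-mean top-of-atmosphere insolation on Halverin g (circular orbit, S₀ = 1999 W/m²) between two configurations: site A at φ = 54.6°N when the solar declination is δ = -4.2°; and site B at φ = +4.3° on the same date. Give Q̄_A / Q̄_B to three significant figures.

— Configuration A (φ=+54.6°):
cos H₀ = −tan(+54.6°) tan(-4.200°) = 0.1033, H₀ = 1.4673 rad.
Bracket: H₀ sin φ sin δ + cos φ cos δ sin H₀ = 1.4673×0.81513×-0.07324 + 0.57928×0.99731×0.99465 = -0.087598 + 0.574631 = 0.487033.
Q̄ = (S₀/π) × [bracket] = (1999/π) × 0.487033 = 309.90 W/m².
— Configuration B (φ=+4.3°):
cos H₀ = −tan(+4.3°) tan(-4.200°) = 0.0055, H₀ = 1.5653 rad.
Bracket: H₀ sin φ sin δ + cos φ cos δ sin H₀ = 1.5653×0.07498×-0.07324 + 0.99719×0.99731×0.99998 = -0.008596 + 0.994488 = 0.985892.
Q̄ = (S₀/π) × [bracket] = (1999/π) × 0.985892 = 627.32 W/m².
Ratio Q̄_A / Q̄_B = 309.90 / 627.32 = 0.4940.

Q̄_A / Q̄_B ≈ 0.494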